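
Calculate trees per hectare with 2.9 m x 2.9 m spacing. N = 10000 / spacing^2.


N = 10000 / 2.9^2 = 10000 / 8.41 = 1189.06 ≈ 1189 trees/ha

1189 trees/ha


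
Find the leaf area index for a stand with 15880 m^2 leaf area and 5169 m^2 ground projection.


LAI = 15880 / 5169 = 3.0722 ≈ 3.07

3.07


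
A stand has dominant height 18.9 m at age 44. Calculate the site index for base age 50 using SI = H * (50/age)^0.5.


50/44 = 1.13636
(1.13636)^0.5 = 1.06600
SI = 18.9 * 1.06600 = 20.1474 ≈ 20.1 m

20.1 m


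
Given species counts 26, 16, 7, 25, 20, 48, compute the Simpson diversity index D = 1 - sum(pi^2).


Total N = 26 + 16 + 7 + 25 + 20 + 48 = 142
Per-species terms:
  p = 26/142 = 0.183099; p^2 = 0.183099^2 = 0.033525
  p = 16/142 = 0.112676; p^2 = 0.112676^2 = 0.012696
  p = 7/142 = 0.049296; p^2 = 0.049296^2 = 0.002430
  p = 25/142 = 0.176056; p^2 = 0.176056^2 = 0.030996
  p = 20/142 = 0.140845; p^2 = 0.140845^2 = 0.019837
  p = 48/142 = 0.338028; p^2 = 0.338028^2 = 0.114263
sum(p^2) = 0.033525 + 0.012696 + 0.002430 + 0.030996 + 0.019837 + 0.114263 = 0.213747
D = 1 - 0.213747 = 0.786253 ≈ 0.7863

0.7863


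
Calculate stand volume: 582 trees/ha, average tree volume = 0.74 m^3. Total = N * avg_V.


V_stand = 582 * 0.74 = 430.68 ≈ 430.7 m^3/ha

430.7 m^3/ha


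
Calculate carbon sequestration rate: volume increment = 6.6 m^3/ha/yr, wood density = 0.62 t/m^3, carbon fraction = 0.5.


C = 6.6 * 0.62 * 0.5 = 2.046 ≈ 2.05 t C/ha/yr

2.05 t C/ha/yr


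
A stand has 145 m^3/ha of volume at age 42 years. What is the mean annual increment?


MAI = 145 / 42 = 3.4524 ≈ 3.45 m^3/ha/yr

3.45 m^3/ha/yr


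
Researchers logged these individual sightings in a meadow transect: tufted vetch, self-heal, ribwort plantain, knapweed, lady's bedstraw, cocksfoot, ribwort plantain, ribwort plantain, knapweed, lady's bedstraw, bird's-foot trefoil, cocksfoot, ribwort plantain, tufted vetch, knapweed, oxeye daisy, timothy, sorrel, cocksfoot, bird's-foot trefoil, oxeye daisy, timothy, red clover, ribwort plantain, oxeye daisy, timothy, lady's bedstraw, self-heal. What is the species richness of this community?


Total individuals logged = 28
Distinct species (count of individuals): tufted vetch (2), self-heal (2), ribwort plantain (5), knapweed (3), lady's bedstraw (3), cocksfoot (3), bird's-foot trefoil (2), oxeye daisy (3), timothy (3), sorrel (1), red clover (1)
Species richness = number of distinct species = 11

11


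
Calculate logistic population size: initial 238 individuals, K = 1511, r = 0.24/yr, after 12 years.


(K - N0)/N0 = (1511 - 238)/238 = 1273/238 = 5.34874
r*t = 0.24 * 12 = 2.88; exp(-2.88) = 0.0561348
5.34874 * 0.0561348 = 0.300250
1 + 0.300250 = 1.30025
N = 1511 / 1.30025 = 1162.08 ≈ 1162

1162


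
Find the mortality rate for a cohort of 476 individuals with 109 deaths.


Mortality rate = 109 / 476 = 0.228992 ≈ 0.2290

0.2290


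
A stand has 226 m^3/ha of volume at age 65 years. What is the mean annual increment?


MAI = 226 / 65 = 3.4769 ≈ 3.48 m^3/ha/yr

3.48 m^3/ha/yr


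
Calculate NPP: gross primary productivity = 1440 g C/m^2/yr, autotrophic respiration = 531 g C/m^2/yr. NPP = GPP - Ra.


NPP = GPP - Ra = 1440 - 531 = 909 g C/m^2/yr

909 g C/m^2/yr


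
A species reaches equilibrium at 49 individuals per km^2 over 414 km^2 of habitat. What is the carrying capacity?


K = 49 * 414 = 20286 individuals

20286 individuals


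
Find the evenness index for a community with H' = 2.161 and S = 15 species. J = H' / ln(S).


ln(15) = 2.70805
J = H' / ln(S) = 2.161 / 2.70805 = 0.797991 ≈ 0.7980

0.7980


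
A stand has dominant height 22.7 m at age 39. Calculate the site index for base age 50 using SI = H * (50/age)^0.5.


50/39 = 1.28205
(1.28205)^0.5 = 1.13228
SI = 22.7 * 1.13228 = 25.7028 ≈ 25.7 m

25.7 m


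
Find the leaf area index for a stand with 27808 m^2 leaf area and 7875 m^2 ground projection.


LAI = 27808 / 7875 = 3.5312 ≈ 3.53

3.53


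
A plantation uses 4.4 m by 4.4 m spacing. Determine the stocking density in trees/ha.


N = 10000 / 4.4^2 = 10000 / 19.36 = 516.529 ≈ 517 trees/ha

517 trees/ha


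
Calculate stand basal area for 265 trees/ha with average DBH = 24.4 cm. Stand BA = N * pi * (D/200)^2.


(D/200)^2 = (24.4/200)^2 = 0.122^2 = 0.014884
Individual BA = 3.141593 * 0.014884 = 0.0467595 m^2
Stand BA = 265 * 0.0467595 = 12.3913 ≈ 12.39 m^2/ha

12.39 m^2/ha


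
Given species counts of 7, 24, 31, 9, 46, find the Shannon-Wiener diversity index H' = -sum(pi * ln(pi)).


Total N = 7 + 24 + 31 + 9 + 46 = 117
Per-species terms:
  p = 7/117 = 0.059829; ln(p) = -2.816265; p*ln(p) = 0.059829 * (-2.816265) = -0.168494
  p = 24/117 = 0.205128; ln(p) = -1.584121; p*ln(p) = 0.205128 * (-1.584121) = -0.324948
  p = 31/117 = 0.264957; ln(p) = -1.328188; p*ln(p) = 0.264957 * (-1.328188) = -0.351913
  p = 9/117 = 0.076923; ln(p) = -2.564950; p*ln(p) = 0.076923 * (-2.564950) = -0.197304
  p = 46/117 = 0.393162; ln(p) = -0.933534; p*ln(p) = 0.393162 * (-0.933534) = -0.367030
sum(p*ln(p)) = (-0.168494) + (-0.324948) + (-0.351913) + (-0.197304) + (-0.367030) = -1.409689
H' = -(-1.409689) = 1.409689 ≈ 1.4097

1.4097


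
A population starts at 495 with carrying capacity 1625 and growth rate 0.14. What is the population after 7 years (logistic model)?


(K - N0)/N0 = (1625 - 495)/495 = 1130/495 = 2.28283
r*t = 0.14 * 7 = 0.98; exp(-0.98) = 0.375311
2.28283 * 0.375311 = 0.856771
1 + 0.856771 = 1.85677
N = 1625 / 1.85677 = 875.176 ≈ 875

875


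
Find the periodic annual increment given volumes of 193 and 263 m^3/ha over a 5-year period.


PAI = (V2 - V1) / period = (263 - 193) / 5 = 70 / 5 = 14.00 m^3/ha/yr

14.00 m^3/ha/yr


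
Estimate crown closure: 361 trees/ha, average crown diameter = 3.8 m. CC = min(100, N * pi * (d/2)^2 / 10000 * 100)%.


(d/2)^2 = (3.8/2)^2 = 1.9^2 = 3.61
Crown area = 3.141593 * 3.61 = 11.3412 m^2
N * area / 10000 * 100 = 361 * 11.3412 / 10000 * 100 = 40.9417
CC = min(100, 40.9417) = 40.9417 ≈ 40.9%

40.9%


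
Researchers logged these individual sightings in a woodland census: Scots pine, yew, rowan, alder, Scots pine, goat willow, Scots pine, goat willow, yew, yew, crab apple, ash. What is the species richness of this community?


Total individuals logged = 12
Distinct species (count of individuals): Scots pine (3), yew (3), rowan (1), alder (1), goat willow (2), crab apple (1), ash (1)
Species richness = number of distinct species = 7

7


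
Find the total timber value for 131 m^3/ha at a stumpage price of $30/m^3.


Value = 131 * 30 = $3930/ha

$3930/ha


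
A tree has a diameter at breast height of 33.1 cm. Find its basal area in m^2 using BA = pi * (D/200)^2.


D/200 = 33.1/200 = 0.1655 m
(D/200)^2 = 0.1655^2 = 0.02739025
BA = 3.141593 * 0.02739025 = 0.0860490 ≈ 0.0860 m^2

0.0860 m^2


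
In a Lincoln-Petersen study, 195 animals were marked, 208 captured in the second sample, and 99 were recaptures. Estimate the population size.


N = M * C / R = 195 * 208 / 99 = 40560 / 99 = 409.70 ≈ 410

410 individuals


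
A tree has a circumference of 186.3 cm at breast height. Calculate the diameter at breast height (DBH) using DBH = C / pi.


DBH = C / pi = 186.3 / 3.141593 = 59.3011 ≈ 59.30 cm

59.30 cm


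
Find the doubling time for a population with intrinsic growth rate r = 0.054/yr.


td = ln(2) / 0.054 = 0.693147 / 0.054 = 12.8361 ≈ 12.8 years

12.8 years


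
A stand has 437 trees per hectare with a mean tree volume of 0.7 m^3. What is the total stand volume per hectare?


V_stand = 437 * 0.7 = 305.9 m^3/ha

305.9 m^3/ha


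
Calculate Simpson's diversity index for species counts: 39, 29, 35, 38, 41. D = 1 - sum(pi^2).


Total N = 39 + 29 + 35 + 38 + 41 = 182
Per-species terms:
  p = 39/182 = 0.214286; p^2 = 0.214286^2 = 0.045918
  p = 29/182 = 0.159341; p^2 = 0.159341^2 = 0.025390
  p = 35/182 = 0.192308; p^2 = 0.192308^2 = 0.036982
  p = 38/182 = 0.208791; p^2 = 0.208791^2 = 0.043594
  p = 41/182 = 0.225275; p^2 = 0.225275^2 = 0.050749
sum(p^2) = 0.045918 + 0.025390 + 0.036982 + 0.043594 + 0.050749 = 0.202633
D = 1 - 0.202633 = 0.797367 ≈ 0.7974

0.7974


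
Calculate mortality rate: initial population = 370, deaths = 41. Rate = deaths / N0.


Mortality rate = 41 / 370 = 0.110811 ≈ 0.1108

0.1108


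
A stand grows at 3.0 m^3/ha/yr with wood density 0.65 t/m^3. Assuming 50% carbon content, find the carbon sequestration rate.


C = 3.0 * 0.65 * 0.5 = 0.975 ≈ 0.98 t C/ha/yr

0.98 t C/ha/yr


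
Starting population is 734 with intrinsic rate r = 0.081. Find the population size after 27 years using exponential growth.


r*t = 0.081 * 27 = 2.187
exp(2.187) = 8.90845
N = 734 * 8.90845 = 6538.80 ≈ 6539

6539


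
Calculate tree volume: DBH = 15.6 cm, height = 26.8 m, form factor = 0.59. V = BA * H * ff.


(D/200)^2 = (15.6/200)^2 = 0.078^2 = 0.006084
BA = 3.141593 * 0.006084 = 0.0191135 m^2
V = 0.0191135 * 26.8 * 0.59 = 0.302223 ≈ 0.302 m^3

0.302 m^3


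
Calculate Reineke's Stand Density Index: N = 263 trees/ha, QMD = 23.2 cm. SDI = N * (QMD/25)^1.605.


QMD/25 = 23.2/25 = 0.928
(0.928)^1.605 = exp(1.605 * ln(0.928)) = exp(1.605 * (-0.0747235)) = exp(-0.119931) = 0.886982
SDI = 263 * 0.886982 = 233.276 ≈ 233

233


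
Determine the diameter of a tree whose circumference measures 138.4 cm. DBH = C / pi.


DBH = C / pi = 138.4 / 3.141593 = 44.0541 ≈ 44.05 cm

44.05 cm


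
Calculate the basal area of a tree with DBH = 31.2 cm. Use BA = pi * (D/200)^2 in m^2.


D/200 = 31.2/200 = 0.156 m
(D/200)^2 = 0.156^2 = 0.024336
BA = 3.141593 * 0.024336 = 0.0764538 ≈ 0.0765 m^2

0.0765 m^2


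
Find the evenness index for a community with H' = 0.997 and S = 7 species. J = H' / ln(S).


ln(7) = 1.94591
J = H' / ln(S) = 0.997 / 1.94591 = 0.512357 ≈ 0.5124

0.5124


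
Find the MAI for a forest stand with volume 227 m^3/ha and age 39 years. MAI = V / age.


MAI = 227 / 39 = 5.8205 ≈ 5.82 m^3/ha/yr

5.82 m^3/ha/yr


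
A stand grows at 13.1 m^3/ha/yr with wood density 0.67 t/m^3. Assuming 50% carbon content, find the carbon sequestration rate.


C = 13.1 * 0.67 * 0.5 = 4.3885 ≈ 4.39 t C/ha/yr

4.39 t C/ha/yr


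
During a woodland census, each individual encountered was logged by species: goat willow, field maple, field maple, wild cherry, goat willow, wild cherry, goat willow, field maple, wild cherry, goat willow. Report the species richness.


Total individuals logged = 10
Distinct species (count of individuals): goat willow (4), field maple (3), wild cherry (3)
Species richness = number of distinct species = 3

3


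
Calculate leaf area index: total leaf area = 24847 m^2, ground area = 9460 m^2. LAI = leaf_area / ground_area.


LAI = 24847 / 9460 = 2.6265 ≈ 2.63

2.63


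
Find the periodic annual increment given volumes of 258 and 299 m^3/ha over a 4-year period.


PAI = (V2 - V1) / period = (299 - 258) / 4 = 41 / 4 = 10.25 m^3/ha/yr

10.25 m^3/ha/yr


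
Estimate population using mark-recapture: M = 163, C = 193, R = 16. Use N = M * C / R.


N = M * C / R = 163 * 193 / 16 = 31459 / 16 = 1966.19 ≈ 1966

1966 individuals


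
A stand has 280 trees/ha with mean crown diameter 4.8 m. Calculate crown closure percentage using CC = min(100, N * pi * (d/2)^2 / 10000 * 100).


(d/2)^2 = (4.8/2)^2 = 2.4^2 = 5.76
Crown area = 3.141593 * 5.76 = 18.0956 m^2
N * area / 10000 * 100 = 280 * 18.0956 / 10000 * 100 = 50.6677
CC = min(100, 50.6677) = 50.6677 ≈ 50.7%

50.7%


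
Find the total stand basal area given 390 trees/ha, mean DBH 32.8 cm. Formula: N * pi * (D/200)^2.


(D/200)^2 = (32.8/200)^2 = 0.164^2 = 0.026896
Individual BA = 3.141593 * 0.026896 = 0.0844963 m^2
Stand BA = 390 * 0.0844963 = 32.9536 ≈ 32.95 m^2/ha

32.95 m^2/ha


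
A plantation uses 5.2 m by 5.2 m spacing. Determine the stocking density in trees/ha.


N = 10000 / 5.2^2 = 10000 / 27.04 = 369.822 ≈ 370 trees/ha

370 trees/ha


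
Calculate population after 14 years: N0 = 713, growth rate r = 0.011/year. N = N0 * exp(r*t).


r*t = 0.011 * 14 = 0.154
exp(0.154) = 1.16649
N = 713 * 1.16649 = 831.707 ≈ 832

832


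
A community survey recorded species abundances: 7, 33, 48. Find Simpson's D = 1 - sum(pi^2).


Total N = 7 + 33 + 48 = 88
Per-species terms:
  p = 7/88 = 0.079545; p^2 = 0.079545^2 = 0.006327
  p = 33/88 = 0.375000; p^2 = 0.375000^2 = 0.140625
  p = 48/88 = 0.545455; p^2 = 0.545455^2 = 0.297521
sum(p^2) = 0.006327 + 0.140625 + 0.297521 = 0.444473
D = 1 - 0.444473 = 0.555527 ≈ 0.5555

0.5555


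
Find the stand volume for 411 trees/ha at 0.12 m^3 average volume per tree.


V_stand = 411 * 0.12 = 49.32 ≈ 49.3 m^3/ha

49.3 m^3/ha


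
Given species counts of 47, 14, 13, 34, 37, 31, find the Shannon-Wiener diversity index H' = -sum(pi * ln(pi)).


Total N = 47 + 14 + 13 + 34 + 37 + 31 = 176
Per-species terms:
  p = 47/176 = 0.267045; ln(p) = -1.320338; p*ln(p) = 0.267045 * (-1.320338) = -0.352590
  p = 14/176 = 0.079545; ln(p) = -2.531432; p*ln(p) = 0.079545 * (-2.531432) = -0.201363
  p = 13/176 = 0.073864; ln(p) = -2.605530; p*ln(p) = 0.073864 * (-2.605530) = -0.192455
  p = 34/176 = 0.193182; ln(p) = -1.644123; p*ln(p) = 0.193182 * (-1.644123) = -0.317615
  p = 37/176 = 0.210227; ln(p) = -1.559567; p*ln(p) = 0.210227 * (-1.559567) = -0.327863
  p = 31/176 = 0.176136; ln(p) = -1.736499; p*ln(p) = 0.176136 * (-1.736499) = -0.305860
sum(p*ln(p)) = (-0.352590) + (-0.201363) + (-0.192455) + (-0.317615) + (-0.327863) + (-0.305860) = -1.697746
H' = -(-1.697746) = 1.697746 ≈ 1.6977

1.6977


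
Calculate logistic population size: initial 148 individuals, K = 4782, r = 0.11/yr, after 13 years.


(K - N0)/N0 = (4782 - 148)/148 = 4634/148 = 31.3108
r*t = 0.11 * 13 = 1.43; exp(-1.43) = 0.239309
31.3108 * 0.239309 = 7.49296
1 + 7.49296 = 8.49296
N = 4782 / 8.49296 = 563.055 ≈ 563

563


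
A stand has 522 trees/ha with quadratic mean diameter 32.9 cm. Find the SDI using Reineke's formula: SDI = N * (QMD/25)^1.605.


QMD/25 = 32.9/25 = 1.316
(1.316)^1.605 = exp(1.605 * ln(1.316)) = exp(1.605 * 0.274597) = exp(0.440728) = 1.55384
SDI = 522 * 1.55384 = 811.104 ≈ 811

811


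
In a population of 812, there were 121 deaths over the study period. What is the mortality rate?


Mortality rate = 121 / 812 = 0.149015 ≈ 0.1490

0.1490


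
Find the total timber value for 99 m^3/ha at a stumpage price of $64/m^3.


Value = 99 * 64 = $6336/ha

$6336/ha


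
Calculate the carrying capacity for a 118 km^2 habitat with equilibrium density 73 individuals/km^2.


K = 73 * 118 = 8614 individuals

8614 individuals


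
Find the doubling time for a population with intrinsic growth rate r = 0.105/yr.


td = ln(2) / 0.105 = 0.693147 / 0.105 = 6.60140 ≈ 6.6 years

6.6 years


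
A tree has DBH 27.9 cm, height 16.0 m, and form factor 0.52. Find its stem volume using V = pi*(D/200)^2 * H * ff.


(D/200)^2 = (27.9/200)^2 = 0.1395^2 = 0.01946025
BA = 3.141593 * 0.01946025 = 0.0611362 m^2
V = 0.0611362 * 16.0 * 0.52 = 0.508653 ≈ 0.509 m^3

0.509 m^3


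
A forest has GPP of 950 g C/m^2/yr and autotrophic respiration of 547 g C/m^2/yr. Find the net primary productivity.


NPP = GPP - Ra = 950 - 547 = 403 g C/m^2/yr

403 g C/m^2/yr


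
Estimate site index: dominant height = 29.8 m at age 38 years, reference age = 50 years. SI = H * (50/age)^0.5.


50/38 = 1.31579
(1.31579)^0.5 = 1.14708
SI = 29.8 * 1.14708 = 34.1830 ≈ 34.2 m

34.2 m


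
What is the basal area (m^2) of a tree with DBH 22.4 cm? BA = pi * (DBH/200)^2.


D/200 = 22.4/200 = 0.112 m
(D/200)^2 = 0.112^2 = 0.012544
BA = 3.141593 * 0.012544 = 0.0394081 ≈ 0.0394 m^2

0.0394 m^2


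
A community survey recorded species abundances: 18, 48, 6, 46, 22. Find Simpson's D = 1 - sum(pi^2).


Total N = 18 + 48 + 6 + 46 + 22 = 140
Per-species terms:
  p = 18/140 = 0.128571; p^2 = 0.128571^2 = 0.016531
  p = 48/140 = 0.342857; p^2 = 0.342857^2 = 0.117551
  p = 6/140 = 0.042857; p^2 = 0.042857^2 = 0.001837
  p = 46/140 = 0.328571; p^2 = 0.328571^2 = 0.107959
  p = 22/140 = 0.157143; p^2 = 0.157143^2 = 0.024694
sum(p^2) = 0.016531 + 0.117551 + 0.001837 + 0.107959 + 0.024694 = 0.268572
D = 1 - 0.268572 = 0.731428 ≈ 0.7314

0.7314


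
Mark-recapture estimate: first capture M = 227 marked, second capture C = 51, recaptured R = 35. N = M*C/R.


N = M * C / R = 227 * 51 / 35 = 11577 / 35 = 330.77 ≈ 331

331 individuals


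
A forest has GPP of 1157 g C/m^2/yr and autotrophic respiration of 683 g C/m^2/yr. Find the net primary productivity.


NPP = GPP - Ra = 1157 - 683 = 474 g C/m^2/yr

474 g C/m^2/yr


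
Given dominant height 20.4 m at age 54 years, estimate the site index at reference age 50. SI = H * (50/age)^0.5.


50/54 = 0.925926
(0.925926)^0.5 = 0.962250
SI = 20.4 * 0.962250 = 19.6299 ≈ 19.6 m

19.6 m


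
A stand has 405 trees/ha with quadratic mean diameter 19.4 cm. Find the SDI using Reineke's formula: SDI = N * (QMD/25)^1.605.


QMD/25 = 19.4/25 = 0.776
(0.776)^1.605 = exp(1.605 * ln(0.776)) = exp(1.605 * (-0.253603)) = exp(-0.407033) = 0.665622
SDI = 405 * 0.665622 = 269.577 ≈ 270

270


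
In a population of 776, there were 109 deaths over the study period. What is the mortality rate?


Mortality rate = 109 / 776 = 0.140464 ≈ 0.1405

0.1405


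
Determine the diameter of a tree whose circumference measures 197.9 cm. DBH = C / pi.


DBH = C / pi = 197.9 / 3.141593 = 62.9935 ≈ 62.99 cm

62.99 cm


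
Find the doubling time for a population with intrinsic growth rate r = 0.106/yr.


td = ln(2) / 0.106 = 0.693147 / 0.106 = 6.53912 ≈ 6.5 years

6.5 years


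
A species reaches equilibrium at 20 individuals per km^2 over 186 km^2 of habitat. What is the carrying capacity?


K = 20 * 186 = 3720 individuals

3720 individuals


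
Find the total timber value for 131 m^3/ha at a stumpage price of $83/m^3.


Value = 131 * 83 = $10873/ha

$10873/ha


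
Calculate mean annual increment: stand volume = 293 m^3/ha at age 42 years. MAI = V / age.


MAI = 293 / 42 = 6.9762 ≈ 6.98 m^3/ha/yr

6.98 m^3/ha/yr


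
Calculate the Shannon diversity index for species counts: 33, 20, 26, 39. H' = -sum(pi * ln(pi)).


Total N = 33 + 20 + 26 + 39 = 118
Per-species terms:
  p = 33/118 = 0.279661; ln(p) = -1.274177; p*ln(p) = 0.279661 * (-1.274177) = -0.356338
  p = 20/118 = 0.169492; ln(p) = -1.774950; p*ln(p) = 0.169492 * (-1.774950) = -0.300840
  p = 26/118 = 0.220339; ln(p) = -1.512588; p*ln(p) = 0.220339 * (-1.512588) = -0.333282
  p = 39/118 = 0.330508; ln(p) = -1.107124; p*ln(p) = 0.330508 * (-1.107124) = -0.365913
sum(p*ln(p)) = (-0.356338) + (-0.300840) + (-0.333282) + (-0.365913) = -1.356373
H' = -(-1.356373) = 1.356373 ≈ 1.3564

1.3564


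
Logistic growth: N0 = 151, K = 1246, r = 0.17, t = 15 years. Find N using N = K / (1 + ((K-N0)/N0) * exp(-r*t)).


(K - N0)/N0 = (1246 - 151)/151 = 1095/151 = 7.25166
r*t = 0.17 * 15 = 2.55; exp(-2.55) = 0.0780817
7.25166 * 0.0780817 = 0.566222
1 + 0.566222 = 1.56622
N = 1246 / 1.56622 = 795.546 ≈ 796

796


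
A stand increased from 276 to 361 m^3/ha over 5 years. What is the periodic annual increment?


PAI = (V2 - V1) / period = (361 - 276) / 5 = 85 / 5 = 17.00 m^3/ha/yr

17.00 m^3/ha/yr


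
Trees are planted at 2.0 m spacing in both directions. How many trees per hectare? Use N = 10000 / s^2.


N = 10000 / 2.0^2 = 10000 / 4 = 2500.00 ≈ 2500 trees/ha

2500 trees/ha


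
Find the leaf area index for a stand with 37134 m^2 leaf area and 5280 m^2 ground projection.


LAI = 37134 / 5280 = 7.0330 ≈ 7.03

7.03


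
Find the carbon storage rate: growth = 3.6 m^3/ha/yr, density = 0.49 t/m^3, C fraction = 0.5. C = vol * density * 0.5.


C = 3.6 * 0.49 * 0.5 = 0.882 ≈ 0.88 t C/ha/yr

0.88 t C/ha/yr


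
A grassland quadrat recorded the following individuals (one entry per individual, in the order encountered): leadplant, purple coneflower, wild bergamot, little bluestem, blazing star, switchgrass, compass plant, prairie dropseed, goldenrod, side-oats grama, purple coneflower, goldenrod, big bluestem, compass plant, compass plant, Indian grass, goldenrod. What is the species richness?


Total individuals logged = 17
Distinct species (count of individuals): leadplant (1), purple coneflower (2), wild bergamot (1), little bluestem (1), blazing star (1), switchgrass (1), compass plant (3), prairie dropseed (1), goldenrod (3), side-oats grama (1), big bluestem (1), Indian grass (1)
Species richness = number of distinct species = 12

12


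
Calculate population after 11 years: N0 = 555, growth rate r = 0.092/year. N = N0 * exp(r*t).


r*t = 0.092 * 11 = 1.012
exp(1.012) = 2.75110
N = 555 * 2.75110 = 1526.86 ≈ 1527

1527


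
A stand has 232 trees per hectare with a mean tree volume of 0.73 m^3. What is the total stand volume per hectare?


V_stand = 232 * 0.73 = 169.36 ≈ 169.4 m^3/ha

169.4 m^3/ha


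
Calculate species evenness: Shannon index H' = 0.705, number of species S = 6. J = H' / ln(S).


ln(6) = 1.79176
J = H' / ln(S) = 0.705 / 1.79176 = 0.393468 ≈ 0.3935

0.3935


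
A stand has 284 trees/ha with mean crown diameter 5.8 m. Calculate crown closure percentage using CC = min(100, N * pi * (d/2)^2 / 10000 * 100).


(d/2)^2 = (5.8/2)^2 = 2.9^2 = 8.41
Crown area = 3.141593 * 8.41 = 26.4208 m^2
N * area / 10000 * 100 = 284 * 26.4208 / 10000 * 100 = 75.0351
CC = min(100, 75.0351) = 75.0351 ≈ 75.0%

75.0%


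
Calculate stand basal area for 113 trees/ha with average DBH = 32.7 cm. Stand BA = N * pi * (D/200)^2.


(D/200)^2 = (32.7/200)^2 = 0.1635^2 = 0.02673225
Individual BA = 3.141593 * 0.02673225 = 0.0839818 m^2
Stand BA = 113 * 0.0839818 = 9.48994 ≈ 9.49 m^2/ha

9.49 m^2/ha


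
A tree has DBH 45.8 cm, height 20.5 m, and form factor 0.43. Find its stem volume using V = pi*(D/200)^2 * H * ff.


(D/200)^2 = (45.8/200)^2 = 0.229^2 = 0.052441
BA = 3.141593 * 0.052441 = 0.164748 m^2
V = 0.164748 * 20.5 * 0.43 = 1.45225 ≈ 1.452 m^3

1.452 m^3


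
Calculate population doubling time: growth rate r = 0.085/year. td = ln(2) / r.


td = ln(2) / 0.085 = 0.693147 / 0.085 = 8.15467 ≈ 8.2 years

8.2 years


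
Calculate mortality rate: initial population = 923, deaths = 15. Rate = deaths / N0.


Mortality rate = 15 / 923 = 0.016251 ≈ 0.0163

0.0163


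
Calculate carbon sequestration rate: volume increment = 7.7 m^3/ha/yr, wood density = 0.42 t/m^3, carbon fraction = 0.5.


C = 7.7 * 0.42 * 0.5 = 1.617 ≈ 1.62 t C/ha/yr

1.62 t C/ha/yr


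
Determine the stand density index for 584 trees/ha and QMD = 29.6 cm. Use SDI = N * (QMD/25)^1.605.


QMD/25 = 29.6/25 = 1.184
(1.184)^1.605 = exp(1.605 * ln(1.184)) = exp(1.605 * 0.168899) = exp(0.271083) = 1.31138
SDI = 584 * 1.31138 = 765.846 ≈ 766

766


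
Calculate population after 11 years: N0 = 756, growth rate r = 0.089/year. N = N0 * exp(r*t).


r*t = 0.089 * 11 = 0.979
exp(0.979) = 2.66179
N = 756 * 2.66179 = 2012.31 ≈ 2012

2012


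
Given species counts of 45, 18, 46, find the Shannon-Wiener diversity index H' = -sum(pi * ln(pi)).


Total N = 45 + 18 + 46 = 109
Per-species terms:
  p = 45/109 = 0.412844; ln(p) = -0.884685; p*ln(p) = 0.412844 * (-0.884685) = -0.365237
  p = 18/109 = 0.165138; ln(p) = -1.800974; p*ln(p) = 0.165138 * (-1.800974) = -0.297409
  p = 46/109 = 0.422018; ln(p) = -0.862707; p*ln(p) = 0.422018 * (-0.862707) = -0.364078
sum(p*ln(p)) = (-0.365237) + (-0.297409) + (-0.364078) = -1.026724
H' = -(-1.026724) = 1.026724 ≈ 1.0267

1.0267


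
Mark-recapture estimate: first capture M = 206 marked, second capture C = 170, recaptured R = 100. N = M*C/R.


N = M * C / R = 206 * 170 / 100 = 35020 / 100 = 350.20 ≈ 350

350 individuals


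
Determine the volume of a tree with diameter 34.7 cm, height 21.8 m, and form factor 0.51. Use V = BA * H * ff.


(D/200)^2 = (34.7/200)^2 = 0.1735^2 = 0.03010225
BA = 3.141593 * 0.03010225 = 0.0945690 m^2
V = 0.0945690 * 21.8 * 0.51 = 1.05142 ≈ 1.051 m^3

1.051 m^3


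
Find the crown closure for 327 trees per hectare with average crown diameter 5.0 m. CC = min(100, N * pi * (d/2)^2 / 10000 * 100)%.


(d/2)^2 = (5.0/2)^2 = 2.5^2 = 6.25
Crown area = 3.141593 * 6.25 = 19.6350 m^2
N * area / 10000 * 100 = 327 * 19.6350 / 10000 * 100 = 64.2065
CC = min(100, 64.2065) = 64.2065 ≈ 64.2%

64.2%


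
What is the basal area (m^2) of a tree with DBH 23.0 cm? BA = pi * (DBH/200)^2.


D/200 = 23.0/200 = 0.115 m
(D/200)^2 = 0.115^2 = 0.013225
BA = 3.141593 * 0.013225 = 0.0415476 ≈ 0.0415 m^2

0.0415 m^2


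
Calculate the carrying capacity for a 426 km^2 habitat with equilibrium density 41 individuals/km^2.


K = 41 * 426 = 17466 individuals

17466 individuals


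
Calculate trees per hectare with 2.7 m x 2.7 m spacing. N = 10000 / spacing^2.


N = 10000 / 2.7^2 = 10000 / 7.29 = 1371.74 ≈ 1372 trees/ha

1372 trees/ha


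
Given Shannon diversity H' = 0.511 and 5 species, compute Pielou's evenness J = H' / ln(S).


ln(5) = 1.60944
J = H' / ln(S) = 0.511 / 1.60944 = 0.317502 ≈ 0.3175

0.3175


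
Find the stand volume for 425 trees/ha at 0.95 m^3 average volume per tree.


V_stand = 425 * 0.95 = 403.75 ≈ 403.8 m^3/ha

403.8 m^3/ha


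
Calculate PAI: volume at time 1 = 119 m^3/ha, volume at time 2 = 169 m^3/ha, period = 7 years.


PAI = (V2 - V1) / period = (169 - 119) / 7 = 50 / 7 = 7.1429 ≈ 7.14 m^3/ha/yr

7.14 m^3/ha/yr


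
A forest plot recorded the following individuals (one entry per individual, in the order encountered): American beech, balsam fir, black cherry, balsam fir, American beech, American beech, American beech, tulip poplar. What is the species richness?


Total individuals logged = 8
Distinct species (count of individuals): American beech (4), balsam fir (2), black cherry (1), tulip poplar (1)
Species richness = number of distinct species = 4

4


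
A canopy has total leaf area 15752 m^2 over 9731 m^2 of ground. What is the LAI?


LAI = 15752 / 9731 = 1.6187 ≈ 1.62

1.62


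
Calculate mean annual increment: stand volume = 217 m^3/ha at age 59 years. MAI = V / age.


MAI = 217 / 59 = 3.6780 ≈ 3.68 m^3/ha/yr

3.68 m^3/ha/yr


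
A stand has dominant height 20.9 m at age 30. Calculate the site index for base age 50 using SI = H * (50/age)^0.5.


50/30 = 1.66667
(1.66667)^0.5 = 1.29100
SI = 20.9 * 1.29100 = 26.9819 ≈ 27.0 m

27.0 m


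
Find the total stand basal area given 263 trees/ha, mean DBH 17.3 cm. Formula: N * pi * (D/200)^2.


(D/200)^2 = (17.3/200)^2 = 0.0865^2 = 0.00748225
Individual BA = 3.141593 * 0.00748225 = 0.0235062 m^2
Stand BA = 263 * 0.0235062 = 6.18213 ≈ 6.18 m^2/ha

6.18 m^2/ha


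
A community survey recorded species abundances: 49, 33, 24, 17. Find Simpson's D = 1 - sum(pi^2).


Total N = 49 + 33 + 24 + 17 = 123
Per-species terms:
  p = 49/123 = 0.398374; p^2 = 0.398374^2 = 0.158702
  p = 33/123 = 0.268293; p^2 = 0.268293^2 = 0.071981
  p = 24/123 = 0.195122; p^2 = 0.195122^2 = 0.038073
  p = 17/123 = 0.138211; p^2 = 0.138211^2 = 0.019102
sum(p^2) = 0.158702 + 0.071981 + 0.038073 + 0.019102 = 0.287858
D = 1 - 0.287858 = 0.712142 ≈ 0.7121

0.7121


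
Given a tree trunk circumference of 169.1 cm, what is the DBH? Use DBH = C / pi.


DBH = C / pi = 169.1 / 3.141593 = 53.8262 ≈ 53.83 cm

53.83 cm


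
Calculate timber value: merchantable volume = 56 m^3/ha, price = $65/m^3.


Value = 56 * 65 = $3640/ha

$3640/ha


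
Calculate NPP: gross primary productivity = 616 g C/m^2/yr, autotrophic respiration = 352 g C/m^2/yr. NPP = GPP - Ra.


NPP = GPP - Ra = 616 - 352 = 264 g C/m^2/yr

264 g C/m^2/yr


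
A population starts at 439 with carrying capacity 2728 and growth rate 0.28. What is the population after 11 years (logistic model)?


(K - N0)/N0 = (2728 - 439)/439 = 2289/439 = 5.21412
r*t = 0.28 * 11 = 3.08; exp(-3.08) = 0.0459593
5.21412 * 0.0459593 = 0.239637
1 + 0.239637 = 1.23964
N = 2728 / 1.23964 = 2200.64 ≈ 2201

2201


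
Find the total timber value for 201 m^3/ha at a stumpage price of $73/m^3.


Value = 201 * 73 = $14673/ha

$14673/ha


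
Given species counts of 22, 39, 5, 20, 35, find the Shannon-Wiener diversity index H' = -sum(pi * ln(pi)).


Total N = 22 + 39 + 5 + 20 + 35 = 121
Per-species terms:
  p = 22/121 = 0.181818; ln(p) = -1.704749; p*ln(p) = 0.181818 * (-1.704749) = -0.309954
  p = 39/121 = 0.322314; ln(p) = -1.132229; p*ln(p) = 0.322314 * (-1.132229) = -0.364933
  p = 5/121 = 0.041322; ln(p) = -3.186360; p*ln(p) = 0.041322 * (-3.186360) = -0.131667
  p = 20/121 = 0.165289; ln(p) = -1.800060; p*ln(p) = 0.165289 * (-1.800060) = -0.297530
  p = 35/121 = 0.289256; ln(p) = -1.240443; p*ln(p) = 0.289256 * (-1.240443) = -0.358806
sum(p*ln(p)) = (-0.309954) + (-0.364933) + (-0.131667) + (-0.297530) + (-0.358806) = -1.462890
H' = -(-1.462890) = 1.462890 ≈ 1.4629

1.4629


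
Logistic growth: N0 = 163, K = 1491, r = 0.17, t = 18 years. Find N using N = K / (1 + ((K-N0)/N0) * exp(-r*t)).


(K - N0)/N0 = (1491 - 163)/163 = 1328/163 = 8.14724
r*t = 0.17 * 18 = 3.06; exp(-3.06) = 0.0468877
8.14724 * 0.0468877 = 0.382005
1 + 0.382005 = 1.38201
N = 1491 / 1.38201 = 1078.86 ≈ 1079

1079


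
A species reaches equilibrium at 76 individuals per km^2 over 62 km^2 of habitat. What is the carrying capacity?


K = 76 * 62 = 4712 individuals

4712 individuals


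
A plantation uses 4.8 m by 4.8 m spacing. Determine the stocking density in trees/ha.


N = 10000 / 4.8^2 = 10000 / 23.04 = 434.028 ≈ 434 trees/ha

434 trees/ha


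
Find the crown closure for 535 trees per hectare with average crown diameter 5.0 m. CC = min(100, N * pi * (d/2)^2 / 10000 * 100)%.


(d/2)^2 = (5.0/2)^2 = 2.5^2 = 6.25
Crown area = 3.141593 * 6.25 = 19.6350 m^2
N * area / 10000 * 100 = 535 * 19.6350 / 10000 * 100 = 105.047
CC = min(100, 105.047) = 100%

100%


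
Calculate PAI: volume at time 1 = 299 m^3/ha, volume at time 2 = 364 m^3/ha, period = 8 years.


PAI = (V2 - V1) / period = (364 - 299) / 8 = 65 / 8 = 8.1250 ≈ 8.13 m^3/ha/yr

8.13 m^3/ha/yr


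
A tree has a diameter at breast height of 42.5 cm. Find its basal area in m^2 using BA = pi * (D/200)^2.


D/200 = 42.5/200 = 0.2125 m
(D/200)^2 = 0.2125^2 = 0.04515625
BA = 3.141593 * 0.04515625 = 0.141863 ≈ 0.1419 m^2

0.1419 m^2


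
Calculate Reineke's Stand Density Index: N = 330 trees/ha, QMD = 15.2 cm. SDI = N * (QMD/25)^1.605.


QMD/25 = 15.2/25 = 0.608
(0.608)^1.605 = exp(1.605 * ln(0.608)) = exp(1.605 * (-0.497580)) = exp(-0.798616) = 0.449951
SDI = 330 * 0.449951 = 148.484 ≈ 148

148


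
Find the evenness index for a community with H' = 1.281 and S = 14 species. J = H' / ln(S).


ln(14) = 2.63906
J = H' / ln(S) = 1.281 / 2.63906 = 0.485400 ≈ 0.4854

0.4854


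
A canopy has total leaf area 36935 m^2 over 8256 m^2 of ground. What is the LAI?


LAI = 36935 / 8256 = 4.4737 ≈ 4.47

4.47


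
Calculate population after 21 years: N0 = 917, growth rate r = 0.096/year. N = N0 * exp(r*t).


r*t = 0.096 * 21 = 2.016
exp(2.016) = 7.50823
N = 917 * 7.50823 = 6885.05 ≈ 6885

6885


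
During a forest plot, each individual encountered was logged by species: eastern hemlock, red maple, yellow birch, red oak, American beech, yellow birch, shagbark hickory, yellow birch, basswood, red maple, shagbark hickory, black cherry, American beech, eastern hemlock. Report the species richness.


Total individuals logged = 14
Distinct species (count of individuals): eastern hemlock (2), red maple (2), yellow birch (3), red oak (1), American beech (2), shagbark hickory (2), basswood (1), black cherry (1)
Species richness = number of distinct species = 8

8


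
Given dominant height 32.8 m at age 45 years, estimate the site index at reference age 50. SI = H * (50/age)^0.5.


50/45 = 1.11111
(1.11111)^0.5 = 1.05409
SI = 32.8 * 1.05409 = 34.5742 ≈ 34.6 m

34.6 m


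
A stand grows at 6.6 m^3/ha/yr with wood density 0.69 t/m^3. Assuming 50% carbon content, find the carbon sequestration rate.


C = 6.6 * 0.69 * 0.5 = 2.277 ≈ 2.28 t C/ha/yr

2.28 t C/ha/yr


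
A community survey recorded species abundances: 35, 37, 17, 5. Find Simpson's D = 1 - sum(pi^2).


Total N = 35 + 37 + 17 + 5 = 94
Per-species terms:
  p = 35/94 = 0.372340; p^2 = 0.372340^2 = 0.138637
  p = 37/94 = 0.393617; p^2 = 0.393617^2 = 0.154934
  p = 17/94 = 0.180851; p^2 = 0.180851^2 = 0.032707
  p = 5/94 = 0.053191; p^2 = 0.053191^2 = 0.002829
sum(p^2) = 0.138637 + 0.154934 + 0.032707 + 0.002829 = 0.329107
D = 1 - 0.329107 = 0.670893 ≈ 0.6709

0.6709


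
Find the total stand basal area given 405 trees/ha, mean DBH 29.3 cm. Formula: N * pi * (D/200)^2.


(D/200)^2 = (29.3/200)^2 = 0.1465^2 = 0.02146225
Individual BA = 3.141593 * 0.02146225 = 0.0674257 m^2
Stand BA = 405 * 0.0674257 = 27.3074 ≈ 27.31 m^2/ha

27.31 m^2/ha


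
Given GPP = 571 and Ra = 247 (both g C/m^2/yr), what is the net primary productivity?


NPP = GPP - Ra = 571 - 247 = 324 g C/m^2/yr

324 g C/m^2/yr


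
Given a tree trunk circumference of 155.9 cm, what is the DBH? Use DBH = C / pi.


DBH = C / pi = 155.9 / 3.141593 = 49.6245 ≈ 49.62 cm

49.62 cm


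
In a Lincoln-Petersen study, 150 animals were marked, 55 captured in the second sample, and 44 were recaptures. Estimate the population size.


N = M * C / R = 150 * 55 / 44 = 8250 / 44 = 187.50 ≈ 188

188 individuals


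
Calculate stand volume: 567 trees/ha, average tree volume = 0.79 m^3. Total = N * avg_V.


V_stand = 567 * 0.79 = 447.93 ≈ 447.9 m^3/ha

447.9 m^3/ha


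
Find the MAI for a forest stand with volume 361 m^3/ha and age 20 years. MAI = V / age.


MAI = 361 / 20 = 18.05 m^3/ha/yr

18.05 m^3/ha/yr


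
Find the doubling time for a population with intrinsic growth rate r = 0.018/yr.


td = ln(2) / 0.018 = 0.693147 / 0.018 = 38.5082 ≈ 38.5 years

38.5 years


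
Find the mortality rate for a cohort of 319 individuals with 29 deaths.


Mortality rate = 29 / 319 = 0.090909 ≈ 0.0909

0.0909


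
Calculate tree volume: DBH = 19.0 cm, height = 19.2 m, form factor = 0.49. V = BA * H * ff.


(D/200)^2 = (19.0/200)^2 = 0.095^2 = 0.009025
BA = 3.141593 * 0.009025 = 0.0283529 m^2
V = 0.0283529 * 19.2 * 0.49 = 0.266744 ≈ 0.267 m^3

0.267 m^3


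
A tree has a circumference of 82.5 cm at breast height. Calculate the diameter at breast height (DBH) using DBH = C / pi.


DBH = C / pi = 82.5 / 3.141593 = 26.2606 ≈ 26.26 cm

26.26 cm


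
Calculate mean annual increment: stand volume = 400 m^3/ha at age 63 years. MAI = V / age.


MAI = 400 / 63 = 6.3492 ≈ 6.35 m^3/ha/yr

6.35 m^3/ha/yr


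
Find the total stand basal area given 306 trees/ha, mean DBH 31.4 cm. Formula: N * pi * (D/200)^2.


(D/200)^2 = (31.4/200)^2 = 0.157^2 = 0.024649
Individual BA = 3.141593 * 0.024649 = 0.0774371 m^2
Stand BA = 306 * 0.0774371 = 23.6958 ≈ 23.70 m^2/ha

23.70 m^2/ha


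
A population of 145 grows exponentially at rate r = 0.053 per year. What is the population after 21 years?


r*t = 0.053 * 21 = 1.113
exp(1.113) = 3.04348
N = 145 * 3.04348 = 441.305 ≈ 441

441


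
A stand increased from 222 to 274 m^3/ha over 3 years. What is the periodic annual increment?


PAI = (V2 - V1) / period = (274 - 222) / 3 = 52 / 3 = 17.3333 ≈ 17.33 m^3/ha/yr

17.33 m^3/ha/yr


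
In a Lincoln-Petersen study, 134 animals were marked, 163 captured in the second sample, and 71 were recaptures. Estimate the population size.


N = M * C / R = 134 * 163 / 71 = 21842 / 71 = 307.63 ≈ 308

308 individuals


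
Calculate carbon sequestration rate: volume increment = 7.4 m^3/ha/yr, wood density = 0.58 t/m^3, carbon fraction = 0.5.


C = 7.4 * 0.58 * 0.5 = 2.146 ≈ 2.15 t C/ha/yr

2.15 t C/ha/yr


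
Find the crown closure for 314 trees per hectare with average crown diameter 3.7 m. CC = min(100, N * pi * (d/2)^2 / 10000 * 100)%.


(d/2)^2 = (3.7/2)^2 = 1.85^2 = 3.4225
Crown area = 3.141593 * 3.4225 = 10.7521 m^2
N * area / 10000 * 100 = 314 * 10.7521 / 10000 * 100 = 33.7616
CC = min(100, 33.7616) = 33.7616 ≈ 33.8%

33.8%


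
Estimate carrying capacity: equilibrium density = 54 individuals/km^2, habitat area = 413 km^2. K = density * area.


K = 54 * 413 = 22302 individuals

22302 individuals


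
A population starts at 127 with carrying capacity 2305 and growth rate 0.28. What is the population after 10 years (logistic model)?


(K - N0)/N0 = (2305 - 127)/127 = 2178/127 = 17.1496
r*t = 0.28 * 10 = 2.8; exp(-2.8) = 0.0608101
17.1496 * 0.0608101 = 1.04287
1 + 1.04287 = 2.04287
N = 2305 / 2.04287 = 1128.31 ≈ 1128

1128


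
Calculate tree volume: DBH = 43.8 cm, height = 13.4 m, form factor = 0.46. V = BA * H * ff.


(D/200)^2 = (43.8/200)^2 = 0.219^2 = 0.047961
BA = 3.141593 * 0.047961 = 0.150674 m^2
V = 0.150674 * 13.4 * 0.46 = 0.928755 ≈ 0.929 m^3

0.929 m^3


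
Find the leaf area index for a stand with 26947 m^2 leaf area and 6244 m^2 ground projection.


LAI = 26947 / 6244 = 4.3157 ≈ 4.32

4.32


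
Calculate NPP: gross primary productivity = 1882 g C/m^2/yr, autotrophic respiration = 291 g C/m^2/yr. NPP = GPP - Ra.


NPP = GPP - Ra = 1882 - 291 = 1591 g C/m^2/yr

1591 g C/m^2/yr


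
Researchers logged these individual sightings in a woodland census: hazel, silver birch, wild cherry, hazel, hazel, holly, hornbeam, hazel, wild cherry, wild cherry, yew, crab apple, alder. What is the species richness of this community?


Total individuals logged = 13
Distinct species (count of individuals): hazel (4), silver birch (1), wild cherry (3), holly (1), hornbeam (1), yew (1), crab apple (1), alder (1)
Species richness = number of distinct species = 8

8


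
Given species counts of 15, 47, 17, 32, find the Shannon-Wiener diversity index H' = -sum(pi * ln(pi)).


Total N = 15 + 47 + 17 + 32 = 111
Per-species terms:
  p = 15/111 = 0.135135; ln(p) = -2.001481; p*ln(p) = 0.135135 * (-2.001481) = -0.270470
  p = 47/111 = 0.423423; ln(p) = -0.859384; p*ln(p) = 0.423423 * (-0.859384) = -0.363883
  p = 17/111 = 0.153153; ln(p) = -1.876318; p*ln(p) = 0.153153 * (-1.876318) = -0.287364
  p = 32/111 = 0.288288; ln(p) = -1.243795; p*ln(p) = 0.288288 * (-1.243795) = -0.358571
sum(p*ln(p)) = (-0.270470) + (-0.363883) + (-0.287364) + (-0.358571) = -1.280288
H' = -(-1.280288) = 1.280288 ≈ 1.2803

1.2803


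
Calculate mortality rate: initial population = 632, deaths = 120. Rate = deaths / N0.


Mortality rate = 120 / 632 = 0.189873 ≈ 0.1899

0.1899


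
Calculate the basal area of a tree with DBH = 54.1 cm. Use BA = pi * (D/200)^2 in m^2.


D/200 = 54.1/200 = 0.2705 m
(D/200)^2 = 0.2705^2 = 0.07317025
BA = 3.141593 * 0.07317025 = 0.229871 ≈ 0.2299 m^2

0.2299 m^2


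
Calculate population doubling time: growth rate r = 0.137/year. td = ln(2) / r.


td = ln(2) / 0.137 = 0.693147 / 0.137 = 5.05947 ≈ 5.1 years

5.1 years


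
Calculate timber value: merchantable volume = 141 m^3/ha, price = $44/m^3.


Value = 141 * 44 = $6204/ha

$6204/ha


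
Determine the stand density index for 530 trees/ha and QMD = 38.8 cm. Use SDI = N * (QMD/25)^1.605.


QMD/25 = 38.8/25 = 1.552
(1.552)^1.605 = exp(1.605 * ln(1.552)) = exp(1.605 * 0.439544) = exp(0.705468) = 2.02479
SDI = 530 * 2.02479 = 1073.14 ≈ 1073

1073


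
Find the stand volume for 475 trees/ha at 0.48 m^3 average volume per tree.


V_stand = 475 * 0.48 = 228.0 m^3/ha

228.0 m^3/ha


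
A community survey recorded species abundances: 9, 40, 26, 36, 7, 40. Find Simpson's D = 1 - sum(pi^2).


Total N = 9 + 40 + 26 + 36 + 7 + 40 = 158
Per-species terms:
  p = 9/158 = 0.056962; p^2 = 0.056962^2 = 0.003245
  p = 40/158 = 0.253165; p^2 = 0.253165^2 = 0.064093
  p = 26/158 = 0.164557; p^2 = 0.164557^2 = 0.027079
  p = 36/158 = 0.227848; p^2 = 0.227848^2 = 0.051915
  p = 7/158 = 0.044304; p^2 = 0.044304^2 = 0.001963
  p = 40/158 = 0.253165; p^2 = 0.253165^2 = 0.064093
sum(p^2) = 0.003245 + 0.064093 + 0.027079 + 0.051915 + 0.001963 + 0.064093 = 0.212388
D = 1 - 0.212388 = 0.787612 ≈ 0.7876

0.7876
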